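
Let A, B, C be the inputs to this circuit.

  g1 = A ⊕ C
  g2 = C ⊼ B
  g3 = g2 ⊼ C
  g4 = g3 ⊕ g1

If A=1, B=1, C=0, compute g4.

g1 = 1 ⊕ 0 = 1
g2 = 0 ⊼ 1 = 1
g3 = 1 ⊼ 0 = 1
g4 = 1 ⊕ 1 = 0

0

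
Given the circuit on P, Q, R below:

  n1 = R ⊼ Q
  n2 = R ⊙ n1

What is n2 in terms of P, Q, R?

R ⊙ (R ⊼ Q)

n1 = R ⊼ Q
n2 = R ⊙ n1 = R ⊙ (R ⊼ Q)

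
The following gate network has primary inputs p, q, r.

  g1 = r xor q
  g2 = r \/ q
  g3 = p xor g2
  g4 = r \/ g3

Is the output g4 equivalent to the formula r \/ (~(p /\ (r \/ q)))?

No

g2 = r \/ q
g3 = p xor g2 = p xor (r \/ q)
g4 = r \/ g3 = r \/ (p xor (r \/ q))
At p=0, q=0, r=0: circuit gives 0, formula gives 1.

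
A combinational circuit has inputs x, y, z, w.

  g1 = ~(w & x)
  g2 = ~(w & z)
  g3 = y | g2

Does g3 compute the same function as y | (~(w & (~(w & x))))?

g2 = ~(w & z)
g3 = y | g2 = y | (~(w & z))
At x=0, y=0, z=0, w=1: circuit gives 1, formula gives 0.

No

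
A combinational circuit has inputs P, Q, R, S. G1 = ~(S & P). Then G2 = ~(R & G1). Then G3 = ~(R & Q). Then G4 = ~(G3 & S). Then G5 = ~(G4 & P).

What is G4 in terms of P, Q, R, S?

~((~(R & Q)) & S)

G3 = ~(R & Q)
G4 = ~(G3 & S) = ~((~(R & Q)) & S)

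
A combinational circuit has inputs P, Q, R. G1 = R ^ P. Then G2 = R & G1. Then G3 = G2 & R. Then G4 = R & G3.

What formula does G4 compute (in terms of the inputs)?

G1 = R ^ P
G2 = R & G1 = R & (R ^ P)
G3 = G2 & R = (R & (R ^ P)) & R
G4 = R & G3 = R & ((R & (R ^ P)) & R)

R & ((R & (R ^ P)) & R)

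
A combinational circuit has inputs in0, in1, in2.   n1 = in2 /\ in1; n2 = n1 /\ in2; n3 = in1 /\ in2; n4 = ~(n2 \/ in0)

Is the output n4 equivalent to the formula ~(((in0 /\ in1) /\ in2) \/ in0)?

No

n1 = in2 /\ in1
n2 = n1 /\ in2 = (in2 /\ in1) /\ in2
n4 = ~(n2 \/ in0) = ~(((in2 /\ in1) /\ in2) \/ in0)
At in0=0, in1=1, in2=1: circuit gives 0, formula gives 1.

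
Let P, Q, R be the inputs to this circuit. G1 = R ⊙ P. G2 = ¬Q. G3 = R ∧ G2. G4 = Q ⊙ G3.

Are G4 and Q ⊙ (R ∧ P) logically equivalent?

No

G2 = ¬Q
G3 = R ∧ G2 = R ∧ ¬Q
G4 = Q ⊙ G3 = Q ⊙ (R ∧ ¬Q)
At P=0, Q=0, R=1: circuit gives 0, formula gives 1.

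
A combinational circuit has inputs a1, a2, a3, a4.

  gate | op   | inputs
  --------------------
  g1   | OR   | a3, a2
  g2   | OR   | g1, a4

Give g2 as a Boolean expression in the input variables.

(a3 OR a2) OR a4

g1 = a3 OR a2
g2 = g1 OR a4 = (a3 OR a2) OR a4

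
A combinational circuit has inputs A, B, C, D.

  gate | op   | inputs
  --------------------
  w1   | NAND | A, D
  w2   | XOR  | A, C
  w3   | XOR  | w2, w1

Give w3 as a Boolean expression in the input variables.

w1 = A NAND D
w2 = A XOR C
w3 = w2 XOR w1 = (A XOR C) XOR (A NAND D)

(A XOR C) XOR (A NAND D)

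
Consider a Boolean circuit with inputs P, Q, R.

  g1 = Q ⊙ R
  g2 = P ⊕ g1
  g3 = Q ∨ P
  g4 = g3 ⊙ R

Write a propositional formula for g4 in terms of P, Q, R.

(Q ∨ P) ⊙ R

g3 = Q ∨ P
g4 = g3 ⊙ R = (Q ∨ P) ⊙ R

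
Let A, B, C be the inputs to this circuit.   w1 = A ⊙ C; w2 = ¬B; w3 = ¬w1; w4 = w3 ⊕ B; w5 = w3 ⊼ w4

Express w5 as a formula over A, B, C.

w1 = A ⊙ C
w3 = ¬w1 = ¬(A ⊙ C)
w4 = w3 ⊕ B = ¬(A ⊙ C) ⊕ B
w5 = w3 ⊼ w4 = ¬(A ⊙ C) ⊼ (¬(A ⊙ C) ⊕ B)

¬(A ⊙ C) ⊼ (¬(A ⊙ C) ⊕ B)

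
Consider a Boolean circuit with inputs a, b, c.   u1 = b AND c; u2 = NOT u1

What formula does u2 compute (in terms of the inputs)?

NOT (b AND c)

u1 = b AND c
u2 = NOT u1 = NOT (b AND c)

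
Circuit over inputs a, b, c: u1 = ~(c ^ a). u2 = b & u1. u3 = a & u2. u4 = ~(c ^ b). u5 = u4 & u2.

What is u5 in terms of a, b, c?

(~(c ^ b)) & (b & (~(c ^ a)))

u1 = ~(c ^ a)
u2 = b & u1 = b & (~(c ^ a))
u4 = ~(c ^ b)
u5 = u4 & u2 = (~(c ^ b)) & (b & (~(c ^ a)))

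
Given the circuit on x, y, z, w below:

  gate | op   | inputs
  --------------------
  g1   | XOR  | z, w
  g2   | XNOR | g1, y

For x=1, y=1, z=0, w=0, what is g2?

g1 = 0 XOR 0 = 0
g2 = 0 XNOR 1 = 0

0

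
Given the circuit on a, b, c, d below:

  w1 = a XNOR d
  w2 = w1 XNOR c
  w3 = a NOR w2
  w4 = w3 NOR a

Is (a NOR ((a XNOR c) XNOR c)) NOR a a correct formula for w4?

No

w1 = a XNOR d
w2 = w1 XNOR c = (a XNOR d) XNOR c
w3 = a NOR w2 = a NOR ((a XNOR d) XNOR c)
w4 = w3 NOR a = (a NOR ((a XNOR d) XNOR c)) NOR a
At a=0, b=0, c=0, d=1: circuit gives 1, formula gives 0.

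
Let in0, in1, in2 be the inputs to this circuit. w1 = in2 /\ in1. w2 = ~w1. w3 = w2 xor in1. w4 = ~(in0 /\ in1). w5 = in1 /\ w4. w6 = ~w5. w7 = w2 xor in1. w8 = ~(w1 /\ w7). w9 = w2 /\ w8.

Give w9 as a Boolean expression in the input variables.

w1 = in2 /\ in1
w2 = ~w1 = ~(in2 /\ in1)
w7 = w2 xor in1 = ~(in2 /\ in1) xor in1
w8 = ~(w1 /\ w7) = ~((in2 /\ in1) /\ (~(in2 /\ in1) xor in1))
w9 = w2 /\ w8 = ~(in2 /\ in1) /\ (~((in2 /\ in1) /\ (~(in2 /\ in1) xor in1)))

~(in2 /\ in1) /\ (~((in2 /\ in1) /\ (~(in2 /\ in1) xor in1)))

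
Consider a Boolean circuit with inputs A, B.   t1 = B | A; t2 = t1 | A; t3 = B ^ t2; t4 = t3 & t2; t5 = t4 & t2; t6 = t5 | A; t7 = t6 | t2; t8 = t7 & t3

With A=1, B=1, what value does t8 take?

0

t1 = 1 | 1 = 1
t2 = 1 | 1 = 1
t3 = 1 ^ 1 = 0
t4 = 0 & 1 = 0
t5 = 0 & 1 = 0
t6 = 0 | 1 = 1
t7 = 1 | 1 = 1
t8 = 1 & 0 = 0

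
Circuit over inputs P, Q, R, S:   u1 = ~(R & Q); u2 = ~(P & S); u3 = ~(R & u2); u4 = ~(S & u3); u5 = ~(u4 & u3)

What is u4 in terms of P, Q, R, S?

~(S & (~(R & (~(P & S)))))

u2 = ~(P & S)
u3 = ~(R & u2) = ~(R & (~(P & S)))
u4 = ~(S & u3) = ~(S & (~(R & (~(P & S)))))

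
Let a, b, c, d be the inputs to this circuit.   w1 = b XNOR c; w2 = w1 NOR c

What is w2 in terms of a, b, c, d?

w1 = b XNOR c
w2 = w1 NOR c = (b XNOR c) NOR c

(b XNOR c) NOR c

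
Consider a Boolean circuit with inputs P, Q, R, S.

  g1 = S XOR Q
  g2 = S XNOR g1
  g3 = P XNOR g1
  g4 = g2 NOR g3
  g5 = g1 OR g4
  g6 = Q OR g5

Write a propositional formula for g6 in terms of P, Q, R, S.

Q OR ((S XOR Q) OR ((S XNOR (S XOR Q)) NOR (P XNOR (S XOR Q))))

g1 = S XOR Q
g2 = S XNOR g1 = S XNOR (S XOR Q)
g3 = P XNOR g1 = P XNOR (S XOR Q)
g4 = g2 NOR g3 = (S XNOR (S XOR Q)) NOR (P XNOR (S XOR Q))
g5 = g1 OR g4 = (S XOR Q) OR ((S XNOR (S XOR Q)) NOR (P XNOR (S XOR Q)))
g6 = Q OR g5 = Q OR ((S XOR Q) OR ((S XNOR (S XOR Q)) NOR (P XNOR (S XOR Q))))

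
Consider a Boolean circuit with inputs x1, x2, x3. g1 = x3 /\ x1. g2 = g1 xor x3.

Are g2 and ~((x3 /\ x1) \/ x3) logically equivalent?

g1 = x3 /\ x1
g2 = g1 xor x3 = (x3 /\ x1) xor x3
At x1=0, x2=0, x3=0: circuit gives 0, formula gives 1.

No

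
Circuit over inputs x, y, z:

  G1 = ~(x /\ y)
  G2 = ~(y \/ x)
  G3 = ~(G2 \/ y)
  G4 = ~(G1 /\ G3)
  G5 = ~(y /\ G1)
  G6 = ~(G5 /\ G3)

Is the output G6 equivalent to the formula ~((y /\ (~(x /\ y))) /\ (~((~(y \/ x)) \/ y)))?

No

G1 = ~(x /\ y)
G2 = ~(y \/ x)
G3 = ~(G2 \/ y) = ~((~(y \/ x)) \/ y)
G5 = ~(y /\ G1) = ~(y /\ (~(x /\ y)))
G6 = ~(G5 /\ G3) = ~((~(y /\ (~(x /\ y)))) /\ (~((~(y \/ x)) \/ y)))
At x=1, y=0, z=0: circuit gives 0, formula gives 1.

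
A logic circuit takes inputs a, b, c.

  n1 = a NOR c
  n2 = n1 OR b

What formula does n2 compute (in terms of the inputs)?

n1 = a NOR c
n2 = n1 OR b = (a NOR c) OR b

(a NOR c) OR b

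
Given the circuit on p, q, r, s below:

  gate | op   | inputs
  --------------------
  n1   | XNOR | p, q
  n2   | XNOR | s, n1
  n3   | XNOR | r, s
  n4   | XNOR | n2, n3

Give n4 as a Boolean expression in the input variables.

n1 = p XNOR q
n2 = s XNOR n1 = s XNOR (p XNOR q)
n3 = r XNOR s
n4 = n2 XNOR n3 = (s XNOR (p XNOR q)) XNOR (r XNOR s)

(s XNOR (p XNOR q)) XNOR (r XNOR s)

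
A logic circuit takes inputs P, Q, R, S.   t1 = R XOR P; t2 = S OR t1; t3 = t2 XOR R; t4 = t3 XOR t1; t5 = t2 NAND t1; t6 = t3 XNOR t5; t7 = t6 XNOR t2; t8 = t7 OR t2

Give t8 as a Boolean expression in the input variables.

t1 = R XOR P
t2 = S OR t1 = S OR (R XOR P)
t3 = t2 XOR R = (S OR (R XOR P)) XOR R
t5 = t2 NAND t1 = (S OR (R XOR P)) NAND (R XOR P)
t6 = t3 XNOR t5 = ((S OR (R XOR P)) XOR R) XNOR ((S OR (R XOR P)) NAND (R XOR P))
t7 = t6 XNOR t2 = (((S OR (R XOR P)) XOR R) XNOR ((S OR (R XOR P)) NAND (R XOR P))) XNOR (S OR (R XOR P))
t8 = t7 OR t2 = ((((S OR (R XOR P)) XOR R) XNOR ((S OR (R XOR P)) NAND (R XOR P))) XNOR (S OR (R XOR P))) OR (S OR (R XOR P))

((((S OR (R XOR P)) XOR R) XNOR ((S OR (R XOR P)) NAND (R XOR P))) XNOR (S OR (R XOR P))) OR (S OR (R XOR P))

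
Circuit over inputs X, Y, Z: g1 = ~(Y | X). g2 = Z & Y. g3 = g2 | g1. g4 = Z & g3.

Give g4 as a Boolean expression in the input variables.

Z & ((Z & Y) | (~(Y | X)))

g1 = ~(Y | X)
g2 = Z & Y
g3 = g2 | g1 = (Z & Y) | (~(Y | X))
g4 = Z & g3 = Z & ((Z & Y) | (~(Y | X)))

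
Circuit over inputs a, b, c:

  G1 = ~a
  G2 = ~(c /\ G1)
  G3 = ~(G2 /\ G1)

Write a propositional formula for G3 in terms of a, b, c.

G1 = ~a
G2 = ~(c /\ G1) = ~(c /\ ~a)
G3 = ~(G2 /\ G1) = ~((~(c /\ ~a)) /\ ~a)

~((~(c /\ ~a)) /\ ~a)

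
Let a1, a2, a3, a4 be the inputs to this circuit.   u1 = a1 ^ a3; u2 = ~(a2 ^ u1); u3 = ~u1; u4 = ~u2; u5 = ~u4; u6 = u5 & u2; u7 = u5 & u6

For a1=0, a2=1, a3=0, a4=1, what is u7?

0

u1 = 0 ^ 0 = 0
u2 = ~(1 ^ 0) = 0
u4 = ~0 = 1
u5 = ~1 = 0
u6 = 0 & 0 = 0
u7 = 0 & 0 = 0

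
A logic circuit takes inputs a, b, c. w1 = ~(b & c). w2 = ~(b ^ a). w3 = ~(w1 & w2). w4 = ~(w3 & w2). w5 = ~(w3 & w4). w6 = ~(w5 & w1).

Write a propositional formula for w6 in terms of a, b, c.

~((~((~((~(b & c)) & (~(b ^ a)))) & (~((~((~(b & c)) & (~(b ^ a)))) & (~(b ^ a)))))) & (~(b & c)))

w1 = ~(b & c)
w2 = ~(b ^ a)
w3 = ~(w1 & w2) = ~((~(b & c)) & (~(b ^ a)))
w4 = ~(w3 & w2) = ~((~((~(b & c)) & (~(b ^ a)))) & (~(b ^ a)))
w5 = ~(w3 & w4) = ~((~((~(b & c)) & (~(b ^ a)))) & (~((~((~(b & c)) & (~(b ^ a)))) & (~(b ^ a)))))
w6 = ~(w5 & w1) = ~((~((~((~(b & c)) & (~(b ^ a)))) & (~((~((~(b & c)) & (~(b ^ a)))) & (~(b ^ a)))))) & (~(b & c)))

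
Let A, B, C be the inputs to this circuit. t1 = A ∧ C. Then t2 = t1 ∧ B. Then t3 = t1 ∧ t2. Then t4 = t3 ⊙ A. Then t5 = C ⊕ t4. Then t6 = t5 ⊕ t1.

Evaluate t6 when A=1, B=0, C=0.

0

t1 = 1 ∧ 0 = 0
t2 = 0 ∧ 0 = 0
t3 = 0 ∧ 0 = 0
t4 = 0 ⊙ 1 = 0
t5 = 0 ⊕ 0 = 0
t6 = 0 ⊕ 0 = 0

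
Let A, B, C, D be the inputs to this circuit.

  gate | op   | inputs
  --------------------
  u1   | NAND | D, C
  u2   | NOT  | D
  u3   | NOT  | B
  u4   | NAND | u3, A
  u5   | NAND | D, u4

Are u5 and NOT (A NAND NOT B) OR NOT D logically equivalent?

u3 = NOT B
u4 = u3 NAND A = NOT B NAND A
u5 = D NAND u4 = D NAND (NOT B NAND A)
At A=0, B=0, C=0, D=1: circuit gives 0, formula gives 0.
At A=0, B=0, C=0, D=0: circuit gives 1, formula gives 1.
Agrees on all 16 inputs.

Yes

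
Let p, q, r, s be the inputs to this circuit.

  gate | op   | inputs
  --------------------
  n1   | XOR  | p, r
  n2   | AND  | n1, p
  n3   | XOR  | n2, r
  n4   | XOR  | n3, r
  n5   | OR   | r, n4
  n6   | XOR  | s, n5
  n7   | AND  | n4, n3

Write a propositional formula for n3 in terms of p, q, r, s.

((p XOR r) AND p) XOR r

n1 = p XOR r
n2 = n1 AND p = (p XOR r) AND p
n3 = n2 XOR r = ((p XOR r) AND p) XOR r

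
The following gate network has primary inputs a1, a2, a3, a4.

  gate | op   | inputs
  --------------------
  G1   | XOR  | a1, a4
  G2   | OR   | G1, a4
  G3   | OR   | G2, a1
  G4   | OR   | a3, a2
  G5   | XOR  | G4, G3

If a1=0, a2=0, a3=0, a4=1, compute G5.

1

G1 = 0 XOR 1 = 1
G2 = 1 OR 1 = 1
G3 = 1 OR 0 = 1
G4 = 0 OR 0 = 0
G5 = 0 XOR 1 = 1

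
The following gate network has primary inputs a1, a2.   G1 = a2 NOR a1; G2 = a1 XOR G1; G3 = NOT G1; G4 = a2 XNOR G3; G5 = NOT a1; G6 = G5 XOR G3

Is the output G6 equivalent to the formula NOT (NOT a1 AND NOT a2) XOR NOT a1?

Yes

G1 = a2 NOR a1
G3 = NOT G1 = NOT (a2 NOR a1)
G5 = NOT a1
G6 = G5 XOR G3 = NOT a1 XOR NOT (a2 NOR a1)
At a1=0, a2=1: circuit gives 0, formula gives 0.
At a1=0, a2=0: circuit gives 1, formula gives 1.
Agrees on all 4 inputs.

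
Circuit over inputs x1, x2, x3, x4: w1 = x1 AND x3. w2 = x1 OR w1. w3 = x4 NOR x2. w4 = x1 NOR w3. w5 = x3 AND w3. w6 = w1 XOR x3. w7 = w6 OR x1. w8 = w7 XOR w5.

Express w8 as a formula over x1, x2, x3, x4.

(((x1 AND x3) XOR x3) OR x1) XOR (x3 AND (x4 NOR x2))

w1 = x1 AND x3
w3 = x4 NOR x2
w5 = x3 AND w3 = x3 AND (x4 NOR x2)
w6 = w1 XOR x3 = (x1 AND x3) XOR x3
w7 = w6 OR x1 = ((x1 AND x3) XOR x3) OR x1
w8 = w7 XOR w5 = (((x1 AND x3) XOR x3) OR x1) XOR (x3 AND (x4 NOR x2))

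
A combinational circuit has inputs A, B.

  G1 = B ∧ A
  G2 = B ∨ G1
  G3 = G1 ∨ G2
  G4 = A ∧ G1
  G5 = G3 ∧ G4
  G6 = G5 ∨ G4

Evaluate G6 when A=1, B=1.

1

G1 = 1 ∧ 1 = 1
G2 = 1 ∨ 1 = 1
G3 = 1 ∨ 1 = 1
G4 = 1 ∧ 1 = 1
G5 = 1 ∧ 1 = 1
G6 = 1 ∨ 1 = 1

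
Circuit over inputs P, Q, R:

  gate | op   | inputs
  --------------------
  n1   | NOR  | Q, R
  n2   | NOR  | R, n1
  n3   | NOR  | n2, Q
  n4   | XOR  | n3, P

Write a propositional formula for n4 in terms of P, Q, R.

n1 = Q NOR R
n2 = R NOR n1 = R NOR (Q NOR R)
n3 = n2 NOR Q = (R NOR (Q NOR R)) NOR Q
n4 = n3 XOR P = ((R NOR (Q NOR R)) NOR Q) XOR P

((R NOR (Q NOR R)) NOR Q) XOR P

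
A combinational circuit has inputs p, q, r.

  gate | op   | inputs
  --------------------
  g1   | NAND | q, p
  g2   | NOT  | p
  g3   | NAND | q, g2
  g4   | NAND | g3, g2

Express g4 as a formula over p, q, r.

g2 = NOT p
g3 = q NAND g2 = q NAND NOT p
g4 = g3 NAND g2 = (q NAND NOT p) NAND NOT p

(q NAND NOT p) NAND NOT p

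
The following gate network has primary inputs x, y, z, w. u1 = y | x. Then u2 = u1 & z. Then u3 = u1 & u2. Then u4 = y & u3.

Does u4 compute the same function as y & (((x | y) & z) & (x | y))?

u1 = y | x
u2 = u1 & z = (y | x) & z
u3 = u1 & u2 = (y | x) & ((y | x) & z)
u4 = y & u3 = y & ((y | x) & ((y | x) & z))
At x=0, y=0, z=0, w=0: circuit gives 0, formula gives 0.
At x=0, y=1, z=1, w=0: circuit gives 1, formula gives 1.
Agrees on all 16 inputs.

Yes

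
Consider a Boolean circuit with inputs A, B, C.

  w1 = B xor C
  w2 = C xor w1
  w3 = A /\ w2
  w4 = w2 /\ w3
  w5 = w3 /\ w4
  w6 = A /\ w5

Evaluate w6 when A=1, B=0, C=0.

0

w1 = 0 xor 0 = 0
w2 = 0 xor 0 = 0
w3 = 1 /\ 0 = 0
w4 = 0 /\ 0 = 0
w5 = 0 /\ 0 = 0
w6 = 1 /\ 0 = 0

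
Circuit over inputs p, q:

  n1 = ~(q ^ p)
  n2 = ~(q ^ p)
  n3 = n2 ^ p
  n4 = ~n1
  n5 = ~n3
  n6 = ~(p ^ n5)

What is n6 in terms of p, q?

n2 = ~(q ^ p)
n3 = n2 ^ p = (~(q ^ p)) ^ p
n5 = ~n3 = ~((~(q ^ p)) ^ p)
n6 = ~(p ^ n5) = ~(p ^ ~((~(q ^ p)) ^ p))

~(p ^ ~((~(q ^ p)) ^ p))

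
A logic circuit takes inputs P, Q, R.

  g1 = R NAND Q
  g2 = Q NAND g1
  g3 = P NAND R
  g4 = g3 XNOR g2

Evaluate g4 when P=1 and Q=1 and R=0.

0

g1 = 0 NAND 1 = 1
g2 = 1 NAND 1 = 0
g3 = 1 NAND 0 = 1
g4 = 1 XNOR 0 = 0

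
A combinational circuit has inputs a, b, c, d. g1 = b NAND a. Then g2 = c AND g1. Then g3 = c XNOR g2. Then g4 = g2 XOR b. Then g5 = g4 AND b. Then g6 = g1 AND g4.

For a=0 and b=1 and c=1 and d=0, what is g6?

0

g1 = 1 NAND 0 = 1
g2 = 1 AND 1 = 1
g4 = 1 XOR 1 = 0
g6 = 1 AND 0 = 0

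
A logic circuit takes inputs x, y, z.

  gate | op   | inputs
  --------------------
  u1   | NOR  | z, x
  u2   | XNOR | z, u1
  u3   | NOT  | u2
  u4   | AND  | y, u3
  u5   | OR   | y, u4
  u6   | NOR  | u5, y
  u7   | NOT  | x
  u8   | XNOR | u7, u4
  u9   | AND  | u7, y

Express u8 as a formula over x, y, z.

u1 = z NOR x
u2 = z XNOR u1 = z XNOR (z NOR x)
u3 = NOT u2 = NOT (z XNOR (z NOR x))
u4 = y AND u3 = y AND NOT (z XNOR (z NOR x))
u7 = NOT x
u8 = u7 XNOR u4 = NOT x XNOR (y AND NOT (z XNOR (z NOR x)))

NOT x XNOR (y AND NOT (z XNOR (z NOR x)))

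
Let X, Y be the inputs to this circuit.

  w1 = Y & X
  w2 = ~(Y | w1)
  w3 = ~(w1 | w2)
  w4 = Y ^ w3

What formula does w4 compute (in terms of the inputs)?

w1 = Y & X
w2 = ~(Y | w1) = ~(Y | (Y & X))
w3 = ~(w1 | w2) = ~((Y & X) | (~(Y | (Y & X))))
w4 = Y ^ w3 = Y ^ (~((Y & X) | (~(Y | (Y & X)))))

Y ^ (~((Y & X) | (~(Y | (Y & X)))))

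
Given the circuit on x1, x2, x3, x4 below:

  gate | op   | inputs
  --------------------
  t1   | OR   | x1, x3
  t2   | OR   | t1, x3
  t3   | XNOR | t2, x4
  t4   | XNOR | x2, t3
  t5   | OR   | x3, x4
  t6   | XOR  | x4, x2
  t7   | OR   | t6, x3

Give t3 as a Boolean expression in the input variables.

t1 = x1 OR x3
t2 = t1 OR x3 = (x1 OR x3) OR x3
t3 = t2 XNOR x4 = ((x1 OR x3) OR x3) XNOR x4

((x1 OR x3) OR x3) XNOR x4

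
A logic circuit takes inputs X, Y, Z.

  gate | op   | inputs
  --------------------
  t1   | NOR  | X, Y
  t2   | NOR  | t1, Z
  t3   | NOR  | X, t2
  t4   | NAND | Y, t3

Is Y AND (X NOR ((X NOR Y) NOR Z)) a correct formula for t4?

t1 = X NOR Y
t2 = t1 NOR Z = (X NOR Y) NOR Z
t3 = X NOR t2 = X NOR ((X NOR Y) NOR Z)
t4 = Y NAND t3 = Y NAND (X NOR ((X NOR Y) NOR Z))
At X=0, Y=0, Z=0: circuit gives 1, formula gives 0.

No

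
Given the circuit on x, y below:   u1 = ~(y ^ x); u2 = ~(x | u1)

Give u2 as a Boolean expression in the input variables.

~(x | (~(y ^ x)))

u1 = ~(y ^ x)
u2 = ~(x | u1) = ~(x | (~(y ^ x)))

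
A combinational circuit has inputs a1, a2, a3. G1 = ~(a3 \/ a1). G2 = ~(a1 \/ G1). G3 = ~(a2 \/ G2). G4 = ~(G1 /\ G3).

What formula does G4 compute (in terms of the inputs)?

G1 = ~(a3 \/ a1)
G2 = ~(a1 \/ G1) = ~(a1 \/ (~(a3 \/ a1)))
G3 = ~(a2 \/ G2) = ~(a2 \/ (~(a1 \/ (~(a3 \/ a1)))))
G4 = ~(G1 /\ G3) = ~((~(a3 \/ a1)) /\ (~(a2 \/ (~(a1 \/ (~(a3 \/ a1)))))))

~((~(a3 \/ a1)) /\ (~(a2 \/ (~(a1 \/ (~(a3 \/ a1)))))))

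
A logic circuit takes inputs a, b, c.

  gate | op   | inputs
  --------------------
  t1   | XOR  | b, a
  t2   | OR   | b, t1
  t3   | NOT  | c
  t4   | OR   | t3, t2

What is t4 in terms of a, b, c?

t1 = b XOR a
t2 = b OR t1 = b OR (b XOR a)
t3 = NOT c
t4 = t3 OR t2 = NOT c OR (b OR (b XOR a))

NOT c OR (b OR (b XOR a))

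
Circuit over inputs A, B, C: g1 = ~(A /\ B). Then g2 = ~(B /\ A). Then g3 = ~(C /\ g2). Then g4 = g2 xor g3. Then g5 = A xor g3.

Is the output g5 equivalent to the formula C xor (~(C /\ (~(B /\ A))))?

No

g2 = ~(B /\ A)
g3 = ~(C /\ g2) = ~(C /\ (~(B /\ A)))
g5 = A xor g3 = A xor (~(C /\ (~(B /\ A))))
At A=0, B=0, C=1: circuit gives 0, formula gives 1.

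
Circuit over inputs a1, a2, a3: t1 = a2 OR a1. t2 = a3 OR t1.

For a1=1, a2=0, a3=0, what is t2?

t1 = 0 OR 1 = 1
t2 = 0 OR 1 = 1

1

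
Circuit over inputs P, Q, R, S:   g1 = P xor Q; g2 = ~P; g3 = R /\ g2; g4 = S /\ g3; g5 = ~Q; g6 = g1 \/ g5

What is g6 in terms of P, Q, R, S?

(P xor Q) \/ ~Q

g1 = P xor Q
g5 = ~Q
g6 = g1 \/ g5 = (P xor Q) \/ ~Q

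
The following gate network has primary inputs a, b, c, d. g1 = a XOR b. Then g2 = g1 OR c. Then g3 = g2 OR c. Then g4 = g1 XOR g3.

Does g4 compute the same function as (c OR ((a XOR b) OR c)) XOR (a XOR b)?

g1 = a XOR b
g2 = g1 OR c = (a XOR b) OR c
g3 = g2 OR c = ((a XOR b) OR c) OR c
g4 = g1 XOR g3 = (a XOR b) XOR (((a XOR b) OR c) OR c)
At a=0, b=0, c=0, d=0: circuit gives 0, formula gives 0.
At a=0, b=0, c=1, d=0: circuit gives 1, formula gives 1.
Agrees on all 16 inputs.

Yes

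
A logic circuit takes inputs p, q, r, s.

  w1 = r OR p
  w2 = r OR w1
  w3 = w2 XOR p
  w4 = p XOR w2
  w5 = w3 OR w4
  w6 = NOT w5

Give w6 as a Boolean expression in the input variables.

NOT (((r OR (r OR p)) XOR p) OR (p XOR (r OR (r OR p))))

w1 = r OR p
w2 = r OR w1 = r OR (r OR p)
w3 = w2 XOR p = (r OR (r OR p)) XOR p
w4 = p XOR w2 = p XOR (r OR (r OR p))
w5 = w3 OR w4 = ((r OR (r OR p)) XOR p) OR (p XOR (r OR (r OR p)))
w6 = NOT w5 = NOT (((r OR (r OR p)) XOR p) OR (p XOR (r OR (r OR p))))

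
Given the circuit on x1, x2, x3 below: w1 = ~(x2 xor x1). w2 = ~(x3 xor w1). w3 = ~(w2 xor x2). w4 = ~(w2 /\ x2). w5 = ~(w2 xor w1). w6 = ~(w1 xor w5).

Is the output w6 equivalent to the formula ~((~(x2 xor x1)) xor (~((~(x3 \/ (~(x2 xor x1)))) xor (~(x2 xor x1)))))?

w1 = ~(x2 xor x1)
w2 = ~(x3 xor w1) = ~(x3 xor (~(x2 xor x1)))
w5 = ~(w2 xor w1) = ~((~(x3 xor (~(x2 xor x1)))) xor (~(x2 xor x1)))
w6 = ~(w1 xor w5) = ~((~(x2 xor x1)) xor (~((~(x3 xor (~(x2 xor x1)))) xor (~(x2 xor x1)))))
At x1=0, x2=0, x3=1: circuit gives 1, formula gives 0.

No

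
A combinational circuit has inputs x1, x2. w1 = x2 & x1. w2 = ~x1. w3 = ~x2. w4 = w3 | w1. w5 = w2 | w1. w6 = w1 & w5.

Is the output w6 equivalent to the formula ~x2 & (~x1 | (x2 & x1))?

w1 = x2 & x1
w2 = ~x1
w5 = w2 | w1 = ~x1 | (x2 & x1)
w6 = w1 & w5 = (x2 & x1) & (~x1 | (x2 & x1))
At x1=0, x2=0: circuit gives 0, formula gives 1.

No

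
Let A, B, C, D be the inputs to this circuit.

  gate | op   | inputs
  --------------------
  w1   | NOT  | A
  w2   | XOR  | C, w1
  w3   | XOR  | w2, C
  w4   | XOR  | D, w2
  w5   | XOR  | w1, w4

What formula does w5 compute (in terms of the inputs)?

NOT A XOR (D XOR (C XOR NOT A))

w1 = NOT A
w2 = C XOR w1 = C XOR NOT A
w4 = D XOR w2 = D XOR (C XOR NOT A)
w5 = w1 XOR w4 = NOT A XOR (D XOR (C XOR NOT A))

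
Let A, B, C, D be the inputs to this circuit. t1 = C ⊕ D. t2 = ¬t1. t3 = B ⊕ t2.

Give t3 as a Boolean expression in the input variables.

t1 = C ⊕ D
t2 = ¬t1 = ¬(C ⊕ D)
t3 = B ⊕ t2 = B ⊕ ¬(C ⊕ D)

B ⊕ ¬(C ⊕ D)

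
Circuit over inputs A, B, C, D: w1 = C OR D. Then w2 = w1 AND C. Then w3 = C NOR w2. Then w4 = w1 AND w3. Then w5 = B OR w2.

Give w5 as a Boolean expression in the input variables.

B OR ((C OR D) AND C)

w1 = C OR D
w2 = w1 AND C = (C OR D) AND C
w5 = B OR w2 = B OR ((C OR D) AND C)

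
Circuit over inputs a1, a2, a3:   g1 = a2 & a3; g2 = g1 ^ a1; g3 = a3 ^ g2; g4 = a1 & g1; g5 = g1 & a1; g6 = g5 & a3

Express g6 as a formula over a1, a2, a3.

g1 = a2 & a3
g5 = g1 & a1 = (a2 & a3) & a1
g6 = g5 & a3 = ((a2 & a3) & a1) & a3

((a2 & a3) & a1) & a3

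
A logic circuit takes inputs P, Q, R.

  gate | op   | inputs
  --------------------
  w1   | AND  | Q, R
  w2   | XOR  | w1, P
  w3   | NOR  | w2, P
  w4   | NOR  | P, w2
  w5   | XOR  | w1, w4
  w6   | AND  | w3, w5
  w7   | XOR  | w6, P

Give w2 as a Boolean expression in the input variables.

(Q AND R) XOR P

w1 = Q AND R
w2 = w1 XOR P = (Q AND R) XOR P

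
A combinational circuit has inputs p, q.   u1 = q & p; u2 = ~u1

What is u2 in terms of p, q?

u1 = q & p
u2 = ~u1 = ~(q & p)

~(q & p)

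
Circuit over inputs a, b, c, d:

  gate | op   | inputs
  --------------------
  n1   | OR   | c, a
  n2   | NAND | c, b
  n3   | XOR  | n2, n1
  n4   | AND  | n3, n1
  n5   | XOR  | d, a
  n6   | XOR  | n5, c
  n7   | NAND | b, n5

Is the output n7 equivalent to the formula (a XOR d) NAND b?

Yes

n5 = d XOR a
n7 = b NAND n5 = b NAND (d XOR a)
At a=0, b=1, c=0, d=1: circuit gives 0, formula gives 0.
At a=0, b=0, c=0, d=0: circuit gives 1, formula gives 1.
Agrees on all 16 inputs.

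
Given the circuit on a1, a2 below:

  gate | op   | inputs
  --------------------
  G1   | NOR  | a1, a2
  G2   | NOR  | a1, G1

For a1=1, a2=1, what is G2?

G1 = 1 NOR 1 = 0
G2 = 1 NOR 0 = 0

0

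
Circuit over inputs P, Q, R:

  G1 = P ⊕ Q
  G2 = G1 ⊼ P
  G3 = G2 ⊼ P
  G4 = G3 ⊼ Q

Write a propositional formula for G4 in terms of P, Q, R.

G1 = P ⊕ Q
G2 = G1 ⊼ P = (P ⊕ Q) ⊼ P
G3 = G2 ⊼ P = ((P ⊕ Q) ⊼ P) ⊼ P
G4 = G3 ⊼ Q = (((P ⊕ Q) ⊼ P) ⊼ P) ⊼ Q

(((P ⊕ Q) ⊼ P) ⊼ P) ⊼ Q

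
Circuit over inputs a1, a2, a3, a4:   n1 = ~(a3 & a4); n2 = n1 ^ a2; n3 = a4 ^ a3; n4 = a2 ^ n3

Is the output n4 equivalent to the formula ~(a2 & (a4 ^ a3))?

No

n3 = a4 ^ a3
n4 = a2 ^ n3 = a2 ^ (a4 ^ a3)
At a1=0, a2=0, a3=0, a4=0: circuit gives 0, formula gives 1.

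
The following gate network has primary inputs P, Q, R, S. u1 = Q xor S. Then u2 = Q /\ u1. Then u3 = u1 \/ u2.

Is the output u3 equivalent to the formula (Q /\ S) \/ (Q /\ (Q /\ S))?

u1 = Q xor S
u2 = Q /\ u1 = Q /\ (Q xor S)
u3 = u1 \/ u2 = (Q xor S) \/ (Q /\ (Q xor S))
At P=0, Q=0, R=0, S=1: circuit gives 1, formula gives 0.

No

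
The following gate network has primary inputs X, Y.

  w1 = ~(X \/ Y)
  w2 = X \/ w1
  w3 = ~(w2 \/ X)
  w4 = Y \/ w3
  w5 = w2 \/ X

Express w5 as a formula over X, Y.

(X \/ (~(X \/ Y))) \/ X

w1 = ~(X \/ Y)
w2 = X \/ w1 = X \/ (~(X \/ Y))
w5 = w2 \/ X = (X \/ (~(X \/ Y))) \/ X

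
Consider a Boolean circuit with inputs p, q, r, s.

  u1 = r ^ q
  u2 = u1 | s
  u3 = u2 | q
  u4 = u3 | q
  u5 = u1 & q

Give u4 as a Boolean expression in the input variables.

(((r ^ q) | s) | q) | q

u1 = r ^ q
u2 = u1 | s = (r ^ q) | s
u3 = u2 | q = ((r ^ q) | s) | q
u4 = u3 | q = (((r ^ q) | s) | q) | q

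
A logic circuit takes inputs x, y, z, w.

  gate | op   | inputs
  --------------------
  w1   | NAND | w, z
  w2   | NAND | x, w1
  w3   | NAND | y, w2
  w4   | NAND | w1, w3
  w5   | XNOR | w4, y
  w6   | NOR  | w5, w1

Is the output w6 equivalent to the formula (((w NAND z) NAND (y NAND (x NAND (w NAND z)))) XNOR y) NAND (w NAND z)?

No

w1 = w NAND z
w2 = x NAND w1 = x NAND (w NAND z)
w3 = y NAND w2 = y NAND (x NAND (w NAND z))
w4 = w1 NAND w3 = (w NAND z) NAND (y NAND (x NAND (w NAND z)))
w5 = w4 XNOR y = ((w NAND z) NAND (y NAND (x NAND (w NAND z)))) XNOR y
w6 = w5 NOR w1 = (((w NAND z) NAND (y NAND (x NAND (w NAND z)))) XNOR y) NOR (w NAND z)
At x=0, y=1, z=1, w=1: circuit gives 0, formula gives 1.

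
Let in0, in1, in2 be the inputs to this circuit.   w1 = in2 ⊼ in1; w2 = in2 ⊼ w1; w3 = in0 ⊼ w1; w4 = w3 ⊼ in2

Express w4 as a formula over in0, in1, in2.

w1 = in2 ⊼ in1
w3 = in0 ⊼ w1 = in0 ⊼ (in2 ⊼ in1)
w4 = w3 ⊼ in2 = (in0 ⊼ (in2 ⊼ in1)) ⊼ in2

(in0 ⊼ (in2 ⊼ in1)) ⊼ in2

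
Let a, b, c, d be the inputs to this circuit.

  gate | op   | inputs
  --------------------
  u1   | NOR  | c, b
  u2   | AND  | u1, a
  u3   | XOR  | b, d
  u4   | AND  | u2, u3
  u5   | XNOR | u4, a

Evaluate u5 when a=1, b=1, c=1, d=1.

0

u1 = 1 NOR 1 = 0
u2 = 0 AND 1 = 0
u3 = 1 XOR 1 = 0
u4 = 0 AND 0 = 0
u5 = 0 XNOR 1 = 0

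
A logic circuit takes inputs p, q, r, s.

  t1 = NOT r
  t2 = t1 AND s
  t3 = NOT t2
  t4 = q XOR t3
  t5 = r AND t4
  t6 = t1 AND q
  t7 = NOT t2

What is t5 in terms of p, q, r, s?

r AND (q XOR NOT (NOT r AND s))

t1 = NOT r
t2 = t1 AND s = NOT r AND s
t3 = NOT t2 = NOT (NOT r AND s)
t4 = q XOR t3 = q XOR NOT (NOT r AND s)
t5 = r AND t4 = r AND (q XOR NOT (NOT r AND s))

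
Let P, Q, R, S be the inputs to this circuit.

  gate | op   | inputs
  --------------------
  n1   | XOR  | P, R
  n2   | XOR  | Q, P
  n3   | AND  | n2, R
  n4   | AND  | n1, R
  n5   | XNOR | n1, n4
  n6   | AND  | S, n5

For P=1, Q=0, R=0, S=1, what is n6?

0

n1 = 1 XOR 0 = 1
n4 = 1 AND 0 = 0
n5 = 1 XNOR 0 = 0
n6 = 1 AND 0 = 0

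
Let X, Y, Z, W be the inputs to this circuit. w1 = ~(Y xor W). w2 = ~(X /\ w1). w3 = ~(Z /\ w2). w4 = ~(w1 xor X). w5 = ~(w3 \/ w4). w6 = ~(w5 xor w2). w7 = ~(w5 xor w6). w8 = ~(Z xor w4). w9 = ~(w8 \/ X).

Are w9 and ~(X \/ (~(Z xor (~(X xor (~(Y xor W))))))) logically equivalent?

w1 = ~(Y xor W)
w4 = ~(w1 xor X) = ~((~(Y xor W)) xor X)
w8 = ~(Z xor w4) = ~(Z xor (~((~(Y xor W)) xor X)))
w9 = ~(w8 \/ X) = ~((~(Z xor (~((~(Y xor W)) xor X)))) \/ X)
At X=0, Y=0, Z=0, W=0: circuit gives 0, formula gives 0.
At X=0, Y=0, Z=0, W=1: circuit gives 1, formula gives 1.
Agrees on all 16 inputs.

Yes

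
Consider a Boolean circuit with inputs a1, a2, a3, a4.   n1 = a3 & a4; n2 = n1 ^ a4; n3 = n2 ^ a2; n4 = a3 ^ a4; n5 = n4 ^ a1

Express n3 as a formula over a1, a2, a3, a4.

((a3 & a4) ^ a4) ^ a2

n1 = a3 & a4
n2 = n1 ^ a4 = (a3 & a4) ^ a4
n3 = n2 ^ a2 = ((a3 & a4) ^ a4) ^ a2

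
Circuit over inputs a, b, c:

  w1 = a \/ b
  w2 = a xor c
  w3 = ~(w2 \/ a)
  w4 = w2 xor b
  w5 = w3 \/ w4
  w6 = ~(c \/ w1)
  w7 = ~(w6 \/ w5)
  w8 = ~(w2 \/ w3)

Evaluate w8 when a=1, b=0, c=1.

1

w2 = 1 xor 1 = 0
w3 = ~(0 \/ 1) = 0
w8 = ~(0 \/ 0) = 1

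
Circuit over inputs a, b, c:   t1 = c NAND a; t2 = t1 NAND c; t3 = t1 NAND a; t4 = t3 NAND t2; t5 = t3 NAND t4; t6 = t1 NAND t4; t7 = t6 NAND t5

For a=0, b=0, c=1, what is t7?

t1 = 1 NAND 0 = 1
t2 = 1 NAND 1 = 0
t3 = 1 NAND 0 = 1
t4 = 1 NAND 0 = 1
t5 = 1 NAND 1 = 0
t6 = 1 NAND 1 = 0
t7 = 0 NAND 0 = 1

1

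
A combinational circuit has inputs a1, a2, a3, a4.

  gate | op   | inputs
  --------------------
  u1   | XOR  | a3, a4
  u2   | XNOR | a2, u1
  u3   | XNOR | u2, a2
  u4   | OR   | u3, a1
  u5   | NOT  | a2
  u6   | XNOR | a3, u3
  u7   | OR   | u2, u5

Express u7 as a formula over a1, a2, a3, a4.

(a2 XNOR (a3 XOR a4)) OR NOT a2

u1 = a3 XOR a4
u2 = a2 XNOR u1 = a2 XNOR (a3 XOR a4)
u5 = NOT a2
u7 = u2 OR u5 = (a2 XNOR (a3 XOR a4)) OR NOT a2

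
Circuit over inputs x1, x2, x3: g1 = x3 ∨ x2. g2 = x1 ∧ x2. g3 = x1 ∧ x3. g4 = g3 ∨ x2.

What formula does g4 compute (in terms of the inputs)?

(x1 ∧ x3) ∨ x2

g3 = x1 ∧ x3
g4 = g3 ∨ x2 = (x1 ∧ x3) ∨ x2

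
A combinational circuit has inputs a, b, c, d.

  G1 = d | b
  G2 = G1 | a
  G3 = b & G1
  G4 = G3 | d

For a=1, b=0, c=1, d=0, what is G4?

0

G1 = 0 | 0 = 0
G3 = 0 & 0 = 0
G4 = 0 | 0 = 0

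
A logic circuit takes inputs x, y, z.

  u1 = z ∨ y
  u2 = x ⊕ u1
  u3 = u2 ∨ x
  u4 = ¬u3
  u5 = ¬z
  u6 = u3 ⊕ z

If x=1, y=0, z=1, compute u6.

0

u1 = 1 ∨ 0 = 1
u2 = 1 ⊕ 1 = 0
u3 = 0 ∨ 1 = 1
u6 = 1 ⊕ 1 = 0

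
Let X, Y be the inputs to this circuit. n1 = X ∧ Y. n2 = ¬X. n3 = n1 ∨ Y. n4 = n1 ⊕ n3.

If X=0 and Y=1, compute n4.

1

n1 = 0 ∧ 1 = 0
n3 = 0 ∨ 1 = 1
n4 = 0 ⊕ 1 = 1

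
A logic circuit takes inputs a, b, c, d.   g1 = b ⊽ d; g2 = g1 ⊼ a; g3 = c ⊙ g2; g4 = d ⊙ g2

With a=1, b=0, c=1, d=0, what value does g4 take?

g1 = 0 ⊽ 0 = 1
g2 = 1 ⊼ 1 = 0
g4 = 0 ⊙ 0 = 1

1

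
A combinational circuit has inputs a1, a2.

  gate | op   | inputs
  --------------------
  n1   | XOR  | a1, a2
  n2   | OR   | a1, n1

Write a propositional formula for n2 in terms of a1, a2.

a1 OR (a1 XOR a2)

n1 = a1 XOR a2
n2 = a1 OR n1 = a1 OR (a1 XOR a2)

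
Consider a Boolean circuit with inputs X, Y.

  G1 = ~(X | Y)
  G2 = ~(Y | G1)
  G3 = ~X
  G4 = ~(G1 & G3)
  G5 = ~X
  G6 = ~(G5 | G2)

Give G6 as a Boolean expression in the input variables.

G1 = ~(X | Y)
G2 = ~(Y | G1) = ~(Y | (~(X | Y)))
G5 = ~X
G6 = ~(G5 | G2) = ~(~X | (~(Y | (~(X | Y)))))

~(~X | (~(Y | (~(X | Y)))))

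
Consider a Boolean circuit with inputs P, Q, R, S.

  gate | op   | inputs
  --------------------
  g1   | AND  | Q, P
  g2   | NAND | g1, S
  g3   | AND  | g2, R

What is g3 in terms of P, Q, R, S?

((Q AND P) NAND S) AND R

g1 = Q AND P
g2 = g1 NAND S = (Q AND P) NAND S
g3 = g2 AND R = ((Q AND P) NAND S) AND R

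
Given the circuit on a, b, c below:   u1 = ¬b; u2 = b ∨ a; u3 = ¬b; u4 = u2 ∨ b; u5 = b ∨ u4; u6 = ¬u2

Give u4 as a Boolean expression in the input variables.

u2 = b ∨ a
u4 = u2 ∨ b = (b ∨ a) ∨ b

(b ∨ a) ∨ b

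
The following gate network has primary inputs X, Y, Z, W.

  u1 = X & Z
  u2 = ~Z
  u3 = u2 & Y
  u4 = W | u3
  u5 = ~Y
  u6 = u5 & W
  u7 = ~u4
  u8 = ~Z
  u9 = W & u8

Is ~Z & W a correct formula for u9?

Yes

u8 = ~Z
u9 = W & u8 = W & ~Z
At X=0, Y=0, Z=0, W=0: circuit gives 0, formula gives 0.
At X=0, Y=0, Z=0, W=1: circuit gives 1, formula gives 1.
Agrees on all 16 inputs.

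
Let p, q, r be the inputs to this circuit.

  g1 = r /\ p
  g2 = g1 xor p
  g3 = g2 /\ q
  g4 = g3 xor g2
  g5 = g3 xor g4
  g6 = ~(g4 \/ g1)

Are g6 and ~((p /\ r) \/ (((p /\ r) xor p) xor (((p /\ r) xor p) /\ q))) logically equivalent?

g1 = r /\ p
g2 = g1 xor p = (r /\ p) xor p
g3 = g2 /\ q = ((r /\ p) xor p) /\ q
g4 = g3 xor g2 = (((r /\ p) xor p) /\ q) xor ((r /\ p) xor p)
g6 = ~(g4 \/ g1) = ~(((((r /\ p) xor p) /\ q) xor ((r /\ p) xor p)) \/ (r /\ p))
At p=1, q=0, r=0: circuit gives 0, formula gives 0.
At p=0, q=0, r=0: circuit gives 1, formula gives 1.
Agrees on all 8 inputs.

Yes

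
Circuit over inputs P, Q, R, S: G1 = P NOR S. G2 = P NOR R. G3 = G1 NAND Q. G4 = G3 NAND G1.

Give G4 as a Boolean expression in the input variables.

G1 = P NOR S
G3 = G1 NAND Q = (P NOR S) NAND Q
G4 = G3 NAND G1 = ((P NOR S) NAND Q) NAND (P NOR S)

((P NOR S) NAND Q) NAND (P NOR S)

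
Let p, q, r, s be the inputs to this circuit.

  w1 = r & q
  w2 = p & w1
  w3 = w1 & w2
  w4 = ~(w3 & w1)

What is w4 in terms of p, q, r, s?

~(((r & q) & (p & (r & q))) & (r & q))

w1 = r & q
w2 = p & w1 = p & (r & q)
w3 = w1 & w2 = (r & q) & (p & (r & q))
w4 = ~(w3 & w1) = ~(((r & q) & (p & (r & q))) & (r & q))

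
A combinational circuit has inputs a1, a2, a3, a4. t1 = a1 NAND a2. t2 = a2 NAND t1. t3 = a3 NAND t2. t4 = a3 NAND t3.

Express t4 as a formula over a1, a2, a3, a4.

a3 NAND (a3 NAND (a2 NAND (a1 NAND a2)))

t1 = a1 NAND a2
t2 = a2 NAND t1 = a2 NAND (a1 NAND a2)
t3 = a3 NAND t2 = a3 NAND (a2 NAND (a1 NAND a2))
t4 = a3 NAND t3 = a3 NAND (a3 NAND (a2 NAND (a1 NAND a2)))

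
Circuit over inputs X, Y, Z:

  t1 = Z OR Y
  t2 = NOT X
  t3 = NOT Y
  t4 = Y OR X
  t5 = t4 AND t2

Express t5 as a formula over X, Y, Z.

(Y OR X) AND NOT X

t2 = NOT X
t4 = Y OR X
t5 = t4 AND t2 = (Y OR X) AND NOT X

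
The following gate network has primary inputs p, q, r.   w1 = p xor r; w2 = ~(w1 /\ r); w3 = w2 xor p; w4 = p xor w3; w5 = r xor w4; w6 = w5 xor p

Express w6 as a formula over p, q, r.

(r xor (p xor ((~((p xor r) /\ r)) xor p))) xor p

w1 = p xor r
w2 = ~(w1 /\ r) = ~((p xor r) /\ r)
w3 = w2 xor p = (~((p xor r) /\ r)) xor p
w4 = p xor w3 = p xor ((~((p xor r) /\ r)) xor p)
w5 = r xor w4 = r xor (p xor ((~((p xor r) /\ r)) xor p))
w6 = w5 xor p = (r xor (p xor ((~((p xor r) /\ r)) xor p))) xor p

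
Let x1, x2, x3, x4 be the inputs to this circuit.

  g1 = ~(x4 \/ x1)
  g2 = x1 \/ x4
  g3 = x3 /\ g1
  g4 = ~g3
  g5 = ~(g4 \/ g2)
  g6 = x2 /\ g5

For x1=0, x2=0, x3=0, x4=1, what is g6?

g1 = ~(1 \/ 0) = 0
g2 = 0 \/ 1 = 1
g3 = 0 /\ 0 = 0
g4 = ~0 = 1
g5 = ~(1 \/ 1) = 0
g6 = 0 /\ 0 = 0

0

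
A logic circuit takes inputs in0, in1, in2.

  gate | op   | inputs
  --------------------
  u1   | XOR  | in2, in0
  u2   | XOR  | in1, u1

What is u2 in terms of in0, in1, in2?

in1 XOR (in2 XOR in0)

u1 = in2 XOR in0
u2 = in1 XOR u1 = in1 XOR (in2 XOR in0)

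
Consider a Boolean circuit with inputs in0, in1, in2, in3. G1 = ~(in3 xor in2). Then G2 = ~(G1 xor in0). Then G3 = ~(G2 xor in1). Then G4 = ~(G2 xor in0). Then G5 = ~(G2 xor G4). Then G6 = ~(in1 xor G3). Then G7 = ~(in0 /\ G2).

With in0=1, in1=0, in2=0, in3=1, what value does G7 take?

1

G1 = ~(1 xor 0) = 0
G2 = ~(0 xor 1) = 0
G7 = ~(1 /\ 0) = 1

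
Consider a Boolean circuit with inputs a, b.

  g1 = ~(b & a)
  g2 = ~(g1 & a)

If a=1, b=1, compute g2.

g1 = ~(1 & 1) = 0
g2 = ~(0 & 1) = 1

1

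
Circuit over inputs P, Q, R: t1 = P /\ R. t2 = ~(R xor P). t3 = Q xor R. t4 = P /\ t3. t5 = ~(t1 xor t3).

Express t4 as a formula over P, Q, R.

t3 = Q xor R
t4 = P /\ t3 = P /\ (Q xor R)

P /\ (Q xor R)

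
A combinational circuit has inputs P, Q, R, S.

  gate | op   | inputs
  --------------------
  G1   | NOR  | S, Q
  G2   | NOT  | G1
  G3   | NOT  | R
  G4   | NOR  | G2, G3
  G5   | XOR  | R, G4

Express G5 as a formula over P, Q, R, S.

G1 = S NOR Q
G2 = NOT G1 = NOT (S NOR Q)
G3 = NOT R
G4 = G2 NOR G3 = NOT (S NOR Q) NOR NOT R
G5 = R XOR G4 = R XOR (NOT (S NOR Q) NOR NOT R)

R XOR (NOT (S NOR Q) NOR NOT R)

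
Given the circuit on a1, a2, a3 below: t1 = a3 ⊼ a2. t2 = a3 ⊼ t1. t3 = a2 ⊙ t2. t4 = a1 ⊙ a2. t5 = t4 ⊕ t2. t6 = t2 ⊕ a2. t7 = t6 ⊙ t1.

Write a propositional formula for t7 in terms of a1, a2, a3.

t1 = a3 ⊼ a2
t2 = a3 ⊼ t1 = a3 ⊼ (a3 ⊼ a2)
t6 = t2 ⊕ a2 = (a3 ⊼ (a3 ⊼ a2)) ⊕ a2
t7 = t6 ⊙ t1 = ((a3 ⊼ (a3 ⊼ a2)) ⊕ a2) ⊙ (a3 ⊼ a2)

((a3 ⊼ (a3 ⊼ a2)) ⊕ a2) ⊙ (a3 ⊼ a2)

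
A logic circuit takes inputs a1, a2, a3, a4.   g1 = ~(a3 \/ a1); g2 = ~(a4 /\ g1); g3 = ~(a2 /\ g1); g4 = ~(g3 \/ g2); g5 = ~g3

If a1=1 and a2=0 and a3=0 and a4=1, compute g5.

0

g1 = ~(0 \/ 1) = 0
g3 = ~(0 /\ 0) = 1
g5 = ~1 = 0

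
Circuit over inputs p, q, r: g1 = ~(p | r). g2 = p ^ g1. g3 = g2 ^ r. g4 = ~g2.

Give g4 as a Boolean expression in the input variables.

~(p ^ (~(p | r)))

g1 = ~(p | r)
g2 = p ^ g1 = p ^ (~(p | r))
g4 = ~g2 = ~(p ^ (~(p | r)))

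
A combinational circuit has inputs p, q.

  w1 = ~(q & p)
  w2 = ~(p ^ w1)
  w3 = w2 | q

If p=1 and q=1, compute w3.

1

w1 = ~(1 & 1) = 0
w2 = ~(1 ^ 0) = 0
w3 = 0 | 1 = 1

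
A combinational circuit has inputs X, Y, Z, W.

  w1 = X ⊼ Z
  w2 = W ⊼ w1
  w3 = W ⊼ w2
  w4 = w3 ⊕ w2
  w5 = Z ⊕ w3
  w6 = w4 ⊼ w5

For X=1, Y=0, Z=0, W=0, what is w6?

w1 = 1 ⊼ 0 = 1
w2 = 0 ⊼ 1 = 1
w3 = 0 ⊼ 1 = 1
w4 = 1 ⊕ 1 = 0
w5 = 0 ⊕ 1 = 1
w6 = 0 ⊼ 1 = 1

1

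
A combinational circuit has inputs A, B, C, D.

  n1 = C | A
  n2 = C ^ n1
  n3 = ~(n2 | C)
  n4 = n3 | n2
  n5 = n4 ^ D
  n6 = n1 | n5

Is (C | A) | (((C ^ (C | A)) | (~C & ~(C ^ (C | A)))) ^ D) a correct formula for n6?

n1 = C | A
n2 = C ^ n1 = C ^ (C | A)
n3 = ~(n2 | C) = ~((C ^ (C | A)) | C)
n4 = n3 | n2 = (~((C ^ (C | A)) | C)) | (C ^ (C | A))
n5 = n4 ^ D = ((~((C ^ (C | A)) | C)) | (C ^ (C | A))) ^ D
n6 = n1 | n5 = (C | A) | (((~((C ^ (C | A)) | C)) | (C ^ (C | A))) ^ D)
At A=0, B=0, C=0, D=1: circuit gives 0, formula gives 0.
At A=0, B=0, C=0, D=0: circuit gives 1, formula gives 1.
Agrees on all 16 inputs.

Yes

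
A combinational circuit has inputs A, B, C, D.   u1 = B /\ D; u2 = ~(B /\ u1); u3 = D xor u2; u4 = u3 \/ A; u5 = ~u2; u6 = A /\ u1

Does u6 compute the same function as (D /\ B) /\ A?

u1 = B /\ D
u6 = A /\ u1 = A /\ (B /\ D)
At A=0, B=0, C=0, D=0: circuit gives 0, formula gives 0.
At A=1, B=1, C=0, D=1: circuit gives 1, formula gives 1.
Agrees on all 16 inputs.

Yes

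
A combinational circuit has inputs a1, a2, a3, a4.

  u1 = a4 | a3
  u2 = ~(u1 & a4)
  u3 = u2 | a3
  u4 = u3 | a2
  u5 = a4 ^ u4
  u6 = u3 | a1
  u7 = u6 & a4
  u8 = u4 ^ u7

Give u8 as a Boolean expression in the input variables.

u1 = a4 | a3
u2 = ~(u1 & a4) = ~((a4 | a3) & a4)
u3 = u2 | a3 = (~((a4 | a3) & a4)) | a3
u4 = u3 | a2 = ((~((a4 | a3) & a4)) | a3) | a2
u6 = u3 | a1 = ((~((a4 | a3) & a4)) | a3) | a1
u7 = u6 & a4 = (((~((a4 | a3) & a4)) | a3) | a1) & a4
u8 = u4 ^ u7 = (((~((a4 | a3) & a4)) | a3) | a2) ^ ((((~((a4 | a3) & a4)) | a3) | a1) & a4)

(((~((a4 | a3) & a4)) | a3) | a2) ^ ((((~((a4 | a3) & a4)) | a3) | a1) & a4)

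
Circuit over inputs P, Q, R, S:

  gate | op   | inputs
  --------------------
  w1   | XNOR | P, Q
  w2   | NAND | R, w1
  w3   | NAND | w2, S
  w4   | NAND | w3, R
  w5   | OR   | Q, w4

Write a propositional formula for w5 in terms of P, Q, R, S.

Q OR (((R NAND (P XNOR Q)) NAND S) NAND R)

w1 = P XNOR Q
w2 = R NAND w1 = R NAND (P XNOR Q)
w3 = w2 NAND S = (R NAND (P XNOR Q)) NAND S
w4 = w3 NAND R = ((R NAND (P XNOR Q)) NAND S) NAND R
w5 = Q OR w4 = Q OR (((R NAND (P XNOR Q)) NAND S) NAND R)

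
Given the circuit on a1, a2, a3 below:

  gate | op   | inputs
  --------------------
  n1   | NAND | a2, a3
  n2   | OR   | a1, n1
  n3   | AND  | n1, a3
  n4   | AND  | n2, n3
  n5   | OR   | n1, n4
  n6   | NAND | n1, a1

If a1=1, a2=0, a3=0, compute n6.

n1 = 0 NAND 0 = 1
n6 = 1 NAND 1 = 0

0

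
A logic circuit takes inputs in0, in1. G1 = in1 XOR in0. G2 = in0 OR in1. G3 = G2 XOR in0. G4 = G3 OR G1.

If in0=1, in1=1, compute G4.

G1 = 1 XOR 1 = 0
G2 = 1 OR 1 = 1
G3 = 1 XOR 1 = 0
G4 = 0 OR 0 = 0

0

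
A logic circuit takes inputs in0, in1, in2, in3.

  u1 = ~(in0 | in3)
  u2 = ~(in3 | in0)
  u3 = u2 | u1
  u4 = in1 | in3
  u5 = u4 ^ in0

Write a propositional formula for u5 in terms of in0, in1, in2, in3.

u4 = in1 | in3
u5 = u4 ^ in0 = (in1 | in3) ^ in0

(in1 | in3) ^ in0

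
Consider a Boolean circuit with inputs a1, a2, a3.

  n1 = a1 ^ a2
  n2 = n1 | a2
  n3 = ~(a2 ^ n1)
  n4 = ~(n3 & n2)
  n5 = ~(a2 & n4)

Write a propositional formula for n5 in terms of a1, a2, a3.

~(a2 & (~((~(a2 ^ (a1 ^ a2))) & ((a1 ^ a2) | a2))))

n1 = a1 ^ a2
n2 = n1 | a2 = (a1 ^ a2) | a2
n3 = ~(a2 ^ n1) = ~(a2 ^ (a1 ^ a2))
n4 = ~(n3 & n2) = ~((~(a2 ^ (a1 ^ a2))) & ((a1 ^ a2) | a2))
n5 = ~(a2 & n4) = ~(a2 & (~((~(a2 ^ (a1 ^ a2))) & ((a1 ^ a2) | a2))))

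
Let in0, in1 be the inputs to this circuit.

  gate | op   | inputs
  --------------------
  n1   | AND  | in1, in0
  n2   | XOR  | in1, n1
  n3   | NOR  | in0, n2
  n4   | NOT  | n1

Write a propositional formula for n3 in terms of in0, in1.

in0 NOR (in1 XOR (in1 AND in0))

n1 = in1 AND in0
n2 = in1 XOR n1 = in1 XOR (in1 AND in0)
n3 = in0 NOR n2 = in0 NOR (in1 XOR (in1 AND in0))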